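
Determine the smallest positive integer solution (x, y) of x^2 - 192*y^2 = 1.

(x, y) = (97, 7)

First expand sqrt(192) as a continued fraction. With x_i = (sqrt(192) + m_i)/d_i and (m_0, d_0) = (0, 1): a_0 = floor(sqrt(192)) = 13, since 13^2 = 169 <= 192 < 196 = 14^2.
Iterate m_{i+1} = d_i*a_i - m_i, d_{i+1} = (192 - m_{i+1}^2)/d_i, a_{i+1} = floor((a_0 + m_{i+1})/d_{i+1}):
  m_1 = 1*13 - 0 = 13, d_1 = (192 - 13^2)/1 = 23/1 = 23, a_1 = floor((13 + 13)/23) = 1.
  m_2 = 23*1 - 13 = 10, d_2 = (192 - 10^2)/23 = 92/23 = 4, a_2 = floor((13 + 10)/4) = 5.
  m_3 = 4*5 - 10 = 10, d_3 = (192 - 10^2)/4 = 92/4 = 23, a_3 = floor((13 + 10)/23) = 1.
  m_4 = 23*1 - 10 = 13, d_4 = (192 - 13^2)/23 = 23/23 = 1, a_4 = floor((13 + 13)/1) = 26.
  m_5 = 1*26 - 13 = 13, d_5 = (192 - 13^2)/1 = 23/1 = 23: (m_5, d_5) = (m_1, d_1) = (13, 23), so from here the quotients repeat a_1, ..., a_4; the period length is 4.
So sqrt(192) = [13; (1, 5, 1, 26)] with period length k = 4.
k is even, so the fundamental solution of x^2 - 192y^2 = 1 is (p_{k-1}, q_{k-1}) = (p_3, q_3); compute convergents through index 3.
Convergents (p_i = a_i*p_{i-1} + p_{i-2}, q_i = a_i*q_{i-1} + q_{i-2} with p_{-2}=0, p_{-1}=1, q_{-2}=1, q_{-1}=0):
  i=0: a_0=13, p_0 = 13*1 + 0 = 13, q_0 = 13*0 + 1 = 1.
  i=1: a_1=1, p_1 = 1*13 + 1 = 14, q_1 = 1*1 + 0 = 1.
  i=2: a_2=5, p_2 = 5*14 + 13 = 83, q_2 = 5*1 + 1 = 6.
  i=3: a_3=1, p_3 = 1*83 + 14 = 97, q_3 = 1*6 + 1 = 7.
Check: 97^2 - 192*7^2 = 9409 - 9408 = 1, so (x, y) = (97, 7) solves the equation, and by the theorem it is the least positive solution.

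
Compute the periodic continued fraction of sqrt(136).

[11; (1, 1, 1, 22)]

Write x_i = (sqrt(136) + m_i)/d_i with (m_0, d_0) = (0, 1). a_0 = floor(sqrt(136)) = 11, since 11^2 = 121 <= 136 < 144 = 12^2.
Iterate m_{i+1} = d_i*a_i - m_i, d_{i+1} = (136 - m_{i+1}^2)/d_i, a_{i+1} = floor((a_0 + m_{i+1})/d_{i+1}):
  m_1 = 1*11 - 0 = 11, d_1 = (136 - 11^2)/1 = 15/1 = 15, a_1 = floor((11 + 11)/15) = 1.
  m_2 = 15*1 - 11 = 4, d_2 = (136 - 4^2)/15 = 120/15 = 8, a_2 = floor((11 + 4)/8) = 1.
  m_3 = 8*1 - 4 = 4, d_3 = (136 - 4^2)/8 = 120/8 = 15, a_3 = floor((11 + 4)/15) = 1.
  m_4 = 15*1 - 4 = 11, d_4 = (136 - 11^2)/15 = 15/15 = 1, a_4 = floor((11 + 11)/1) = 22.
  m_5 = 1*22 - 11 = 11, d_5 = (136 - 11^2)/1 = 15/1 = 15: (m_5, d_5) = (m_1, d_1) = (11, 15), so from here the quotients repeat a_1, ..., a_4; the period length is 4.
Hence the expansion of sqrt(136) is a_0 = 11 followed by the repeating block 1, 1, 1, 22 (period 4).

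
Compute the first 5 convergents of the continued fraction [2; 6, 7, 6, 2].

2/1, 13/6, 93/43, 571/264, 1235/571

Using the convergent recurrence p_i = a_i*p_{i-1} + p_{i-2}, q_i = a_i*q_{i-1} + q_{i-2} with p_{-2}=0, p_{-1}=1, q_{-2}=1, q_{-1}=0:
  i=0: a_0=2, p_0 = 2*1 + 0 = 2, q_0 = 2*0 + 1 = 1.
  i=1: a_1=6, p_1 = 6*2 + 1 = 13, q_1 = 6*1 + 0 = 6.
  i=2: a_2=7, p_2 = 7*13 + 2 = 93, q_2 = 7*6 + 1 = 43.
  i=3: a_3=6, p_3 = 6*93 + 13 = 571, q_3 = 6*43 + 6 = 264.
  i=4: a_4=2, p_4 = 2*571 + 93 = 1235, q_4 = 2*264 + 43 = 571.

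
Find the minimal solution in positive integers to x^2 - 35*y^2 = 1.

(x, y) = (6, 1)

First expand sqrt(35) as a continued fraction. With x_i = (sqrt(35) + m_i)/d_i and (m_0, d_0) = (0, 1): a_0 = floor(sqrt(35)) = 5, since 5^2 = 25 <= 35 < 36 = 6^2.
Iterate m_{i+1} = d_i*a_i - m_i, d_{i+1} = (35 - m_{i+1}^2)/d_i, a_{i+1} = floor((a_0 + m_{i+1})/d_{i+1}):
  m_1 = 1*5 - 0 = 5, d_1 = (35 - 5^2)/1 = 10/1 = 10, a_1 = floor((5 + 5)/10) = 1.
  m_2 = 10*1 - 5 = 5, d_2 = (35 - 5^2)/10 = 10/10 = 1, a_2 = floor((5 + 5)/1) = 10.
  m_3 = 1*10 - 5 = 5, d_3 = (35 - 5^2)/1 = 10/1 = 10: (m_3, d_3) = (m_1, d_1) = (5, 10), so from here the quotients repeat a_1, a_2; the period length is 2.
So sqrt(35) = [5; (1, 10)] with period length k = 2.
k is even, so the fundamental solution of x^2 - 35y^2 = 1 is (p_{k-1}, q_{k-1}) = (p_1, q_1); compute convergents through index 1.
Convergents (p_i = a_i*p_{i-1} + p_{i-2}, q_i = a_i*q_{i-1} + q_{i-2} with p_{-2}=0, p_{-1}=1, q_{-2}=1, q_{-1}=0):
  i=0: a_0=5, p_0 = 5*1 + 0 = 5, q_0 = 5*0 + 1 = 1.
  i=1: a_1=1, p_1 = 1*5 + 1 = 6, q_1 = 1*1 + 0 = 1.
Check: 6^2 - 35*1^2 = 36 - 35 = 1, so (x, y) = (6, 1) solves the equation, and by the theorem it is the least positive solution.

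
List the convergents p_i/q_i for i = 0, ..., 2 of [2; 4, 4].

2/1, 9/4, 38/17

Using the convergent recurrence p_i = a_i*p_{i-1} + p_{i-2}, q_i = a_i*q_{i-1} + q_{i-2} with p_{-2}=0, p_{-1}=1, q_{-2}=1, q_{-1}=0:
  i=0: a_0=2, p_0 = 2*1 + 0 = 2, q_0 = 2*0 + 1 = 1.
  i=1: a_1=4, p_1 = 4*2 + 1 = 9, q_1 = 4*1 + 0 = 4.
  i=2: a_2=4, p_2 = 4*9 + 2 = 38, q_2 = 4*4 + 1 = 17.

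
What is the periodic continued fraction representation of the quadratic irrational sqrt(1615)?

[40; (5, 2, 1, 8, 4, 8, 1, 2, 5, 80)]

Write x_i = (sqrt(1615) + m_i)/d_i with (m_0, d_0) = (0, 1). a_0 = floor(sqrt(1615)) = 40, since 40^2 = 1600 <= 1615 < 1681 = 41^2.
Iterate m_{i+1} = d_i*a_i - m_i, d_{i+1} = (1615 - m_{i+1}^2)/d_i, a_{i+1} = floor((a_0 + m_{i+1})/d_{i+1}):
  m_1 = 1*40 - 0 = 40, d_1 = (1615 - 40^2)/1 = 15/1 = 15, a_1 = floor((40 + 40)/15) = 5.
  m_2 = 15*5 - 40 = 35, d_2 = (1615 - 35^2)/15 = 390/15 = 26, a_2 = floor((40 + 35)/26) = 2.
  m_3 = 26*2 - 35 = 17, d_3 = (1615 - 17^2)/26 = 1326/26 = 51, a_3 = floor((40 + 17)/51) = 1.
  m_4 = 51*1 - 17 = 34, d_4 = (1615 - 34^2)/51 = 459/51 = 9, a_4 = floor((40 + 34)/9) = 8.
  m_5 = 9*8 - 34 = 38, d_5 = (1615 - 38^2)/9 = 171/9 = 19, a_5 = floor((40 + 38)/19) = 4.
  m_6 = 19*4 - 38 = 38, d_6 = (1615 - 38^2)/19 = 171/19 = 9, a_6 = floor((40 + 38)/9) = 8.
  m_7 = 9*8 - 38 = 34, d_7 = (1615 - 34^2)/9 = 459/9 = 51, a_7 = floor((40 + 34)/51) = 1.
  m_8 = 51*1 - 34 = 17, d_8 = (1615 - 17^2)/51 = 1326/51 = 26, a_8 = floor((40 + 17)/26) = 2.
  m_9 = 26*2 - 17 = 35, d_9 = (1615 - 35^2)/26 = 390/26 = 15, a_9 = floor((40 + 35)/15) = 5.
  m_10 = 15*5 - 35 = 40, d_10 = (1615 - 40^2)/15 = 15/15 = 1, a_10 = floor((40 + 40)/1) = 80.
  m_11 = 1*80 - 40 = 40, d_11 = (1615 - 40^2)/1 = 15/1 = 15: (m_11, d_11) = (m_1, d_1) = (40, 15), so from here the quotients repeat a_1, ..., a_10; the period length is 10.
Hence the expansion of sqrt(1615) is a_0 = 40 followed by the repeating block 5, 2, 1, 8, 4, 8, 1, 2, 5, 80 (period 10).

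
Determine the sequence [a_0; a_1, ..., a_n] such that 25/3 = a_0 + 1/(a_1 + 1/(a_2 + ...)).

Run the Euclidean algorithm on 25 and 3; the successive quotients are the partial quotients a_0, a_1, ... (each step inverts the fractional part left over by the previous one):
  25 = 8*3 + 1, so a_0 = 8.
  3 = 3*1 + 0, so a_1 = 3.
The remainder reaches 0 after 2 divisions, so the expansion has 2 partial quotients, read off in order.

[8; 3]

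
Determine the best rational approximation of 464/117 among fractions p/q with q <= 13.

Expand x = 464/117 as a continued fraction with the Euclidean algorithm:
  464 = 3*117 + 113, so a_0 = 3.
  117 = 1*113 + 4, so a_1 = 1.
  113 = 28*4 + 1, so a_2 = 28.
  4 = 4*1 + 0, so a_3 = 4.
so x = [3; 1, 28, 4].
Convergents (p_i = a_i*p_{i-1} + p_{i-2}, q_i = a_i*q_{i-1} + q_{i-2} with p_{-2}=0, p_{-1}=1, q_{-2}=1, q_{-1}=0), until the denominator exceeds 13:
  i=0: a_0=3, p_0 = 3*1 + 0 = 3, q_0 = 3*0 + 1 = 1.
  i=1: a_1=1, p_1 = 1*3 + 1 = 4, q_1 = 1*1 + 0 = 1.
  i=2: a_2=28, p_2 = 28*4 + 3 = 115, q_2 = 28*1 + 1 = 29.
q_2 = 29 > 13, so the last convergent with denominator <= 13 is p_1/q_1 = 4/1.
The closest fraction with denominator <= 13 is either p_1/q_1 or the intermediate fraction (k*p_1 + p_0)/(k*q_1 + q_0) with the largest k >= 1 whose denominator stays <= 13; these approach x as k grows, and every other convergent or intermediate fraction in range is farther away.
Largest k: floor((13 - q_0)/q_1) = floor((13 - 1)/1) = 12.
That gives (12*4 + 3)/(12*1 + 1) = 51/13.
Compare the errors: |x - 4/1| = |464*1 - 4*117|/(117*1) = 4/117, and |x - 51/13| = |464*13 - 51*117|/(117*13) = 65/1521.
Cross-multiplying, 4*1521 = 6084 < 7605 = 65*117, so 4/117 is smaller: the convergent 4/1 is closer to x than 51/13.

4/1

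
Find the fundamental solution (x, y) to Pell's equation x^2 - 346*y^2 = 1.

First expand sqrt(346) as a continued fraction. With x_i = (sqrt(346) + m_i)/d_i and (m_0, d_0) = (0, 1): a_0 = floor(sqrt(346)) = 18, since 18^2 = 324 <= 346 < 361 = 19^2.
Iterate m_{i+1} = d_i*a_i - m_i, d_{i+1} = (346 - m_{i+1}^2)/d_i, a_{i+1} = floor((a_0 + m_{i+1})/d_{i+1}):
  m_1 = 1*18 - 0 = 18, d_1 = (346 - 18^2)/1 = 22/1 = 22, a_1 = floor((18 + 18)/22) = 1.
  m_2 = 22*1 - 18 = 4, d_2 = (346 - 4^2)/22 = 330/22 = 15, a_2 = floor((18 + 4)/15) = 1.
  m_3 = 15*1 - 4 = 11, d_3 = (346 - 11^2)/15 = 225/15 = 15, a_3 = floor((18 + 11)/15) = 1.
  m_4 = 15*1 - 11 = 4, d_4 = (346 - 4^2)/15 = 330/15 = 22, a_4 = floor((18 + 4)/22) = 1.
  m_5 = 22*1 - 4 = 18, d_5 = (346 - 18^2)/22 = 22/22 = 1, a_5 = floor((18 + 18)/1) = 36.
  m_6 = 1*36 - 18 = 18, d_6 = (346 - 18^2)/1 = 22/1 = 22: (m_6, d_6) = (m_1, d_1) = (18, 22), so from here the quotients repeat a_1, ..., a_5; the period length is 5.
So sqrt(346) = [18; (1, 1, 1, 1, 36)] with period length k = 5.
k is odd, so (p_{k-1}, q_{k-1}) only solves x^2 - 346y^2 = -1 and the fundamental solution of x^2 - 346y^2 = 1 is (p_{2k-1}, q_{2k-1}) = (p_9, q_9); compute convergents through index 9, running through the period twice.
Convergents (p_i = a_i*p_{i-1} + p_{i-2}, q_i = a_i*q_{i-1} + q_{i-2} with p_{-2}=0, p_{-1}=1, q_{-2}=1, q_{-1}=0):
  i=0: a_0=18, p_0 = 18*1 + 0 = 18, q_0 = 18*0 + 1 = 1.
  i=1: a_1=1, p_1 = 1*18 + 1 = 19, q_1 = 1*1 + 0 = 1.
  i=2: a_2=1, p_2 = 1*19 + 18 = 37, q_2 = 1*1 + 1 = 2.
  i=3: a_3=1, p_3 = 1*37 + 19 = 56, q_3 = 1*2 + 1 = 3.
  i=4: a_4=1, p_4 = 1*56 + 37 = 93, q_4 = 1*3 + 2 = 5.
  i=5: a_5=36, p_5 = 36*93 + 56 = 3404, q_5 = 36*5 + 3 = 183.
  i=6: a_6=1, p_6 = 1*3404 + 93 = 3497, q_6 = 1*183 + 5 = 188.
  i=7: a_7=1, p_7 = 1*3497 + 3404 = 6901, q_7 = 1*188 + 183 = 371.
  i=8: a_8=1, p_8 = 1*6901 + 3497 = 10398, q_8 = 1*371 + 188 = 559.
  i=9: a_9=1, p_9 = 1*10398 + 6901 = 17299, q_9 = 1*559 + 371 = 930.
Indeed p_4^2 - 346*q_4^2 = 8649 - 8650 = -1, not +1.
Check: 17299^2 - 346*930^2 = 299255401 - 299255400 = 1, so (x, y) = (17299, 930) solves the equation, and by the theorem it is the least positive solution.

(x, y) = (17299, 930)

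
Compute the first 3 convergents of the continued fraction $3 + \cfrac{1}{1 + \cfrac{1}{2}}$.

3/1, 4/1, 11/3

Using the convergent recurrence p_i = a_i*p_{i-1} + p_{i-2}, q_i = a_i*q_{i-1} + q_{i-2} with p_{-2}=0, p_{-1}=1, q_{-2}=1, q_{-1}=0:
  i=0: a_0=3, p_0 = 3*1 + 0 = 3, q_0 = 3*0 + 1 = 1.
  i=1: a_1=1, p_1 = 1*3 + 1 = 4, q_1 = 1*1 + 0 = 1.
  i=2: a_2=2, p_2 = 2*4 + 3 = 11, q_2 = 2*1 + 1 = 3.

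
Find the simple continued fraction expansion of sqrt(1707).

Write x_i = (sqrt(1707) + m_i)/d_i with (m_0, d_0) = (0, 1). a_0 = floor(sqrt(1707)) = 41, since 41^2 = 1681 <= 1707 < 1764 = 42^2.
Iterate m_{i+1} = d_i*a_i - m_i, d_{i+1} = (1707 - m_{i+1}^2)/d_i, a_{i+1} = floor((a_0 + m_{i+1})/d_{i+1}):
  m_1 = 1*41 - 0 = 41, d_1 = (1707 - 41^2)/1 = 26/1 = 26, a_1 = floor((41 + 41)/26) = 3.
  m_2 = 26*3 - 41 = 37, d_2 = (1707 - 37^2)/26 = 338/26 = 13, a_2 = floor((41 + 37)/13) = 6.
  m_3 = 13*6 - 37 = 41, d_3 = (1707 - 41^2)/13 = 26/13 = 2, a_3 = floor((41 + 41)/2) = 41.
  m_4 = 2*41 - 41 = 41, d_4 = (1707 - 41^2)/2 = 26/2 = 13, a_4 = floor((41 + 41)/13) = 6.
  m_5 = 13*6 - 41 = 37, d_5 = (1707 - 37^2)/13 = 338/13 = 26, a_5 = floor((41 + 37)/26) = 3.
  m_6 = 26*3 - 37 = 41, d_6 = (1707 - 41^2)/26 = 26/26 = 1, a_6 = floor((41 + 41)/1) = 82.
  m_7 = 1*82 - 41 = 41, d_7 = (1707 - 41^2)/1 = 26/1 = 26: (m_7, d_7) = (m_1, d_1) = (41, 26), so from here the quotients repeat a_1, ..., a_6; the period length is 6.
Hence the expansion of sqrt(1707) is a_0 = 41 followed by the repeating block 3, 6, 41, 6, 3, 82 (period 6).

[41; (3, 6, 41, 6, 3, 82)]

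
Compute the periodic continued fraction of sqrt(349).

Write x_i = (sqrt(349) + m_i)/d_i with (m_0, d_0) = (0, 1). a_0 = floor(sqrt(349)) = 18, since 18^2 = 324 <= 349 < 361 = 19^2.
Iterate m_{i+1} = d_i*a_i - m_i, d_{i+1} = (349 - m_{i+1}^2)/d_i, a_{i+1} = floor((a_0 + m_{i+1})/d_{i+1}):
  m_1 = 1*18 - 0 = 18, d_1 = (349 - 18^2)/1 = 25/1 = 25, a_1 = floor((18 + 18)/25) = 1.
  m_2 = 25*1 - 18 = 7, d_2 = (349 - 7^2)/25 = 300/25 = 12, a_2 = floor((18 + 7)/12) = 2.
  m_3 = 12*2 - 7 = 17, d_3 = (349 - 17^2)/12 = 60/12 = 5, a_3 = floor((18 + 17)/5) = 7.
  m_4 = 5*7 - 17 = 18, d_4 = (349 - 18^2)/5 = 25/5 = 5, a_4 = floor((18 + 18)/5) = 7.
  m_5 = 5*7 - 18 = 17, d_5 = (349 - 17^2)/5 = 60/5 = 12, a_5 = floor((18 + 17)/12) = 2.
  m_6 = 12*2 - 17 = 7, d_6 = (349 - 7^2)/12 = 300/12 = 25, a_6 = floor((18 + 7)/25) = 1.
  m_7 = 25*1 - 7 = 18, d_7 = (349 - 18^2)/25 = 25/25 = 1, a_7 = floor((18 + 18)/1) = 36.
  m_8 = 1*36 - 18 = 18, d_8 = (349 - 18^2)/1 = 25/1 = 25: (m_8, d_8) = (m_1, d_1) = (18, 25), so from here the quotients repeat a_1, ..., a_7; the period length is 7.
Hence the expansion of sqrt(349) is a_0 = 18 followed by the repeating block 1, 2, 7, 7, 2, 1, 36 (period 7).

[18; (1, 2, 7, 7, 2, 1, 36)]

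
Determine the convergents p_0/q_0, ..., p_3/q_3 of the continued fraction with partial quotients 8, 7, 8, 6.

Using the convergent recurrence p_i = a_i*p_{i-1} + p_{i-2}, q_i = a_i*q_{i-1} + q_{i-2} with p_{-2}=0, p_{-1}=1, q_{-2}=1, q_{-1}=0:
  i=0: a_0=8, p_0 = 8*1 + 0 = 8, q_0 = 8*0 + 1 = 1.
  i=1: a_1=7, p_1 = 7*8 + 1 = 57, q_1 = 7*1 + 0 = 7.
  i=2: a_2=8, p_2 = 8*57 + 8 = 464, q_2 = 8*7 + 1 = 57.
  i=3: a_3=6, p_3 = 6*464 + 57 = 2841, q_3 = 6*57 + 7 = 349.

8/1, 57/7, 464/57, 2841/349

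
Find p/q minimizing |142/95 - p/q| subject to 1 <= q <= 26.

Expand x = 142/95 as a continued fraction with the Euclidean algorithm:
  142 = 1*95 + 47, so a_0 = 1.
  95 = 2*47 + 1, so a_1 = 2.
  47 = 47*1 + 0, so a_2 = 47.
so x = [1; 2, 47].
Convergents (p_i = a_i*p_{i-1} + p_{i-2}, q_i = a_i*q_{i-1} + q_{i-2} with p_{-2}=0, p_{-1}=1, q_{-2}=1, q_{-1}=0), until the denominator exceeds 26:
  i=0: a_0=1, p_0 = 1*1 + 0 = 1, q_0 = 1*0 + 1 = 1.
  i=1: a_1=2, p_1 = 2*1 + 1 = 3, q_1 = 2*1 + 0 = 2.
  i=2: a_2=47, p_2 = 47*3 + 1 = 142, q_2 = 47*2 + 1 = 95.
q_2 = 95 > 26, so the last convergent with denominator <= 26 is p_1/q_1 = 3/2.
The closest fraction with denominator <= 26 is either p_1/q_1 or the intermediate fraction (k*p_1 + p_0)/(k*q_1 + q_0) with the largest k >= 1 whose denominator stays <= 26; these approach x as k grows, and every other convergent or intermediate fraction in range is farther away.
Largest k: floor((26 - q_0)/q_1) = floor((26 - 1)/2) = 12.
That gives (12*3 + 1)/(12*2 + 1) = 37/25.
Compare the errors: |x - 3/2| = |142*2 - 3*95|/(95*2) = 1/190, and |x - 37/25| = |142*25 - 37*95|/(95*25) = 35/2375.
Cross-multiplying, 1*2375 = 2375 < 6650 = 35*190, so 1/190 is smaller: the convergent 3/2 is closer to x than 37/25.

3/2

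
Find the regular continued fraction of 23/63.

[0; 2, 1, 2, 1, 5]

Run the Euclidean algorithm on 23 and 63; the successive quotients are the partial quotients a_0, a_1, ... (each step inverts the fractional part left over by the previous one):
  23 = 0*63 + 23, so a_0 = 0.
  63 = 2*23 + 17, so a_1 = 2.
  23 = 1*17 + 6, so a_2 = 1.
  17 = 2*6 + 5, so a_3 = 2.
  6 = 1*5 + 1, so a_4 = 1.
  5 = 5*1 + 0, so a_5 = 5.
The remainder reaches 0 after 6 divisions, so the expansion has 6 partial quotients, read off in order.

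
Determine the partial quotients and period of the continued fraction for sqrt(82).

Write x_i = (sqrt(82) + m_i)/d_i with (m_0, d_0) = (0, 1). a_0 = floor(sqrt(82)) = 9, since 9^2 = 81 <= 82 < 100 = 10^2.
Iterate m_{i+1} = d_i*a_i - m_i, d_{i+1} = (82 - m_{i+1}^2)/d_i, a_{i+1} = floor((a_0 + m_{i+1})/d_{i+1}):
  m_1 = 1*9 - 0 = 9, d_1 = (82 - 9^2)/1 = 1/1 = 1, a_1 = floor((9 + 9)/1) = 18.
  m_2 = 1*18 - 9 = 9, d_2 = (82 - 9^2)/1 = 1/1 = 1: (m_2, d_2) = (m_1, d_1) = (9, 1), so from here the quotient a_1 repeats; the period length is 1.
Hence the expansion of sqrt(82) is a_0 = 9 followed by the repeating block 18 (period 1).

[9; (18)]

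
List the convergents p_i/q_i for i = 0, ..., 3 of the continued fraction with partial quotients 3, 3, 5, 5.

3/1, 10/3, 53/16, 275/83

Using the convergent recurrence p_i = a_i*p_{i-1} + p_{i-2}, q_i = a_i*q_{i-1} + q_{i-2} with p_{-2}=0, p_{-1}=1, q_{-2}=1, q_{-1}=0:
  i=0: a_0=3, p_0 = 3*1 + 0 = 3, q_0 = 3*0 + 1 = 1.
  i=1: a_1=3, p_1 = 3*3 + 1 = 10, q_1 = 3*1 + 0 = 3.
  i=2: a_2=5, p_2 = 5*10 + 3 = 53, q_2 = 5*3 + 1 = 16.
  i=3: a_3=5, p_3 = 5*53 + 10 = 275, q_3 = 5*16 + 3 = 83.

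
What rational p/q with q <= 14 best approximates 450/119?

Expand x = 450/119 as a continued fraction with the Euclidean algorithm:
  450 = 3*119 + 93, so a_0 = 3.
  119 = 1*93 + 26, so a_1 = 1.
  93 = 3*26 + 15, so a_2 = 3.
  26 = 1*15 + 11, so a_3 = 1.
  15 = 1*11 + 4, so a_4 = 1.
  11 = 2*4 + 3, so a_5 = 2.
  4 = 1*3 + 1, so a_6 = 1.
  3 = 3*1 + 0, so a_7 = 3.
so x = [3; 1, 3, 1, 1, 2, 1, 3].
Convergents (p_i = a_i*p_{i-1} + p_{i-2}, q_i = a_i*q_{i-1} + q_{i-2} with p_{-2}=0, p_{-1}=1, q_{-2}=1, q_{-1}=0), until the denominator exceeds 14:
  i=0: a_0=3, p_0 = 3*1 + 0 = 3, q_0 = 3*0 + 1 = 1.
  i=1: a_1=1, p_1 = 1*3 + 1 = 4, q_1 = 1*1 + 0 = 1.
  i=2: a_2=3, p_2 = 3*4 + 3 = 15, q_2 = 3*1 + 1 = 4.
  i=3: a_3=1, p_3 = 1*15 + 4 = 19, q_3 = 1*4 + 1 = 5.
  i=4: a_4=1, p_4 = 1*19 + 15 = 34, q_4 = 1*5 + 4 = 9.
  i=5: a_5=2, p_5 = 2*34 + 19 = 87, q_5 = 2*9 + 5 = 23.
q_5 = 23 > 14, so the last convergent with denominator <= 14 is p_4/q_4 = 34/9.
The closest fraction with denominator <= 14 is either p_4/q_4 or the intermediate fraction (k*p_4 + p_3)/(k*q_4 + q_3) with the largest k >= 1 whose denominator stays <= 14; these approach x as k grows, and every other convergent or intermediate fraction in range is farther away.
Largest k: floor((14 - q_3)/q_4) = floor((14 - 5)/9) = 1.
That gives (1*34 + 19)/(1*9 + 5) = 53/14.
Compare the errors: |x - 34/9| = |450*9 - 34*119|/(119*9) = 4/1071, and |x - 53/14| = |450*14 - 53*119|/(119*14) = 7/1666.
Cross-multiplying, 4*1666 = 6664 < 7497 = 7*1071, so 4/1071 is smaller: the convergent 34/9 is closer to x than 53/14.

34/9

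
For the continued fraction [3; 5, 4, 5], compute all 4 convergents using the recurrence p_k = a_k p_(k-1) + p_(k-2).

Using the convergent recurrence p_i = a_i*p_{i-1} + p_{i-2}, q_i = a_i*q_{i-1} + q_{i-2} with p_{-2}=0, p_{-1}=1, q_{-2}=1, q_{-1}=0:
  i=0: a_0=3, p_0 = 3*1 + 0 = 3, q_0 = 3*0 + 1 = 1.
  i=1: a_1=5, p_1 = 5*3 + 1 = 16, q_1 = 5*1 + 0 = 5.
  i=2: a_2=4, p_2 = 4*16 + 3 = 67, q_2 = 4*5 + 1 = 21.
  i=3: a_3=5, p_3 = 5*67 + 16 = 351, q_3 = 5*21 + 5 = 110.

3/1, 16/5, 67/21, 351/110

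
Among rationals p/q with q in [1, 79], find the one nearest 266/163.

31/19

Expand x = 266/163 as a continued fraction with the Euclidean algorithm:
  266 = 1*163 + 103, so a_0 = 1.
  163 = 1*103 + 60, so a_1 = 1.
  103 = 1*60 + 43, so a_2 = 1.
  60 = 1*43 + 17, so a_3 = 1.
  43 = 2*17 + 9, so a_4 = 2.
  17 = 1*9 + 8, so a_5 = 1.
  9 = 1*8 + 1, so a_6 = 1.
  8 = 8*1 + 0, so a_7 = 8.
so x = [1; 1, 1, 1, 2, 1, 1, 8].
Convergents (p_i = a_i*p_{i-1} + p_{i-2}, q_i = a_i*q_{i-1} + q_{i-2} with p_{-2}=0, p_{-1}=1, q_{-2}=1, q_{-1}=0), until the denominator exceeds 79:
  i=0: a_0=1, p_0 = 1*1 + 0 = 1, q_0 = 1*0 + 1 = 1.
  i=1: a_1=1, p_1 = 1*1 + 1 = 2, q_1 = 1*1 + 0 = 1.
  i=2: a_2=1, p_2 = 1*2 + 1 = 3, q_2 = 1*1 + 1 = 2.
  i=3: a_3=1, p_3 = 1*3 + 2 = 5, q_3 = 1*2 + 1 = 3.
  i=4: a_4=2, p_4 = 2*5 + 3 = 13, q_4 = 2*3 + 2 = 8.
  i=5: a_5=1, p_5 = 1*13 + 5 = 18, q_5 = 1*8 + 3 = 11.
  i=6: a_6=1, p_6 = 1*18 + 13 = 31, q_6 = 1*11 + 8 = 19.
  i=7: a_7=8, p_7 = 8*31 + 18 = 266, q_7 = 8*19 + 11 = 163.
q_7 = 163 > 79, so the last convergent with denominator <= 79 is p_6/q_6 = 31/19.
The closest fraction with denominator <= 79 is either p_6/q_6 or the intermediate fraction (k*p_6 + p_5)/(k*q_6 + q_5) with the largest k >= 1 whose denominator stays <= 79; these approach x as k grows, and every other convergent or intermediate fraction in range is farther away.
Largest k: floor((79 - q_5)/q_6) = floor((79 - 11)/19) = 3.
That gives (3*31 + 18)/(3*19 + 11) = 111/68.
Compare the errors: |x - 31/19| = |266*19 - 31*163|/(163*19) = 1/3097, and |x - 111/68| = |266*68 - 111*163|/(163*68) = 5/11084.
Cross-multiplying, 1*11084 = 11084 < 15485 = 5*3097, so 1/3097 is smaller: the convergent 31/19 is closer to x than 111/68.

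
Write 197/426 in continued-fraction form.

Run the Euclidean algorithm on 197 and 426; the successive quotients are the partial quotients a_0, a_1, ... (each step inverts the fractional part left over by the previous one):
  197 = 0*426 + 197, so a_0 = 0.
  426 = 2*197 + 32, so a_1 = 2.
  197 = 6*32 + 5, so a_2 = 6.
  32 = 6*5 + 2, so a_3 = 6.
  5 = 2*2 + 1, so a_4 = 2.
  2 = 2*1 + 0, so a_5 = 2.
The remainder reaches 0 after 6 divisions, so the expansion has 6 partial quotients, read off in order.

[0; 2, 6, 6, 2, 2]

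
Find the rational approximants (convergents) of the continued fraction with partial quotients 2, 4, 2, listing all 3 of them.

Using the convergent recurrence p_i = a_i*p_{i-1} + p_{i-2}, q_i = a_i*q_{i-1} + q_{i-2} with p_{-2}=0, p_{-1}=1, q_{-2}=1, q_{-1}=0:
  i=0: a_0=2, p_0 = 2*1 + 0 = 2, q_0 = 2*0 + 1 = 1.
  i=1: a_1=4, p_1 = 4*2 + 1 = 9, q_1 = 4*1 + 0 = 4.
  i=2: a_2=2, p_2 = 2*9 + 2 = 20, q_2 = 2*4 + 1 = 9.

2/1, 9/4, 20/9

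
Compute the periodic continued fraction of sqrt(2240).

[47; (3, 23, 3, 94)]

Write x_i = (sqrt(2240) + m_i)/d_i with (m_0, d_0) = (0, 1). a_0 = floor(sqrt(2240)) = 47, since 47^2 = 2209 <= 2240 < 2304 = 48^2.
Iterate m_{i+1} = d_i*a_i - m_i, d_{i+1} = (2240 - m_{i+1}^2)/d_i, a_{i+1} = floor((a_0 + m_{i+1})/d_{i+1}):
  m_1 = 1*47 - 0 = 47, d_1 = (2240 - 47^2)/1 = 31/1 = 31, a_1 = floor((47 + 47)/31) = 3.
  m_2 = 31*3 - 47 = 46, d_2 = (2240 - 46^2)/31 = 124/31 = 4, a_2 = floor((47 + 46)/4) = 23.
  m_3 = 4*23 - 46 = 46, d_3 = (2240 - 46^2)/4 = 124/4 = 31, a_3 = floor((47 + 46)/31) = 3.
  m_4 = 31*3 - 46 = 47, d_4 = (2240 - 47^2)/31 = 31/31 = 1, a_4 = floor((47 + 47)/1) = 94.
  m_5 = 1*94 - 47 = 47, d_5 = (2240 - 47^2)/1 = 31/1 = 31: (m_5, d_5) = (m_1, d_1) = (47, 31), so from here the quotients repeat a_1, ..., a_4; the period length is 4.
Hence the expansion of sqrt(2240) is a_0 = 47 followed by the repeating block 3, 23, 3, 94 (period 4).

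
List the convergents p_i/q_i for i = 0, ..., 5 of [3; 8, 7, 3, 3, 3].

3/1, 25/8, 178/57, 559/179, 1855/594, 6124/1961

Using the convergent recurrence p_i = a_i*p_{i-1} + p_{i-2}, q_i = a_i*q_{i-1} + q_{i-2} with p_{-2}=0, p_{-1}=1, q_{-2}=1, q_{-1}=0:
  i=0: a_0=3, p_0 = 3*1 + 0 = 3, q_0 = 3*0 + 1 = 1.
  i=1: a_1=8, p_1 = 8*3 + 1 = 25, q_1 = 8*1 + 0 = 8.
  i=2: a_2=7, p_2 = 7*25 + 3 = 178, q_2 = 7*8 + 1 = 57.
  i=3: a_3=3, p_3 = 3*178 + 25 = 559, q_3 = 3*57 + 8 = 179.
  i=4: a_4=3, p_4 = 3*559 + 178 = 1855, q_4 = 3*179 + 57 = 594.
  i=5: a_5=3, p_5 = 3*1855 + 559 = 6124, q_5 = 3*594 + 179 = 1961.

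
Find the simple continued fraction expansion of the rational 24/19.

[1; 3, 1, 4]

Run the Euclidean algorithm on 24 and 19; the successive quotients are the partial quotients a_0, a_1, ... (each step inverts the fractional part left over by the previous one):
  24 = 1*19 + 5, so a_0 = 1.
  19 = 3*5 + 4, so a_1 = 3.
  5 = 1*4 + 1, so a_2 = 1.
  4 = 4*1 + 0, so a_3 = 4.
The remainder reaches 0 after 4 divisions, so the expansion has 4 partial quotients, read off in order.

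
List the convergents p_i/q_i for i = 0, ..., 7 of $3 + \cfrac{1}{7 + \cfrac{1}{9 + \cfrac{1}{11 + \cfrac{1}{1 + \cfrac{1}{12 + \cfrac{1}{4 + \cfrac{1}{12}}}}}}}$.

Using the convergent recurrence p_i = a_i*p_{i-1} + p_{i-2}, q_i = a_i*q_{i-1} + q_{i-2} with p_{-2}=0, p_{-1}=1, q_{-2}=1, q_{-1}=0:
  i=0: a_0=3, p_0 = 3*1 + 0 = 3, q_0 = 3*0 + 1 = 1.
  i=1: a_1=7, p_1 = 7*3 + 1 = 22, q_1 = 7*1 + 0 = 7.
  i=2: a_2=9, p_2 = 9*22 + 3 = 201, q_2 = 9*7 + 1 = 64.
  i=3: a_3=11, p_3 = 11*201 + 22 = 2233, q_3 = 11*64 + 7 = 711.
  i=4: a_4=1, p_4 = 1*2233 + 201 = 2434, q_4 = 1*711 + 64 = 775.
  i=5: a_5=12, p_5 = 12*2434 + 2233 = 31441, q_5 = 12*775 + 711 = 10011.
  i=6: a_6=4, p_6 = 4*31441 + 2434 = 128198, q_6 = 4*10011 + 775 = 40819.
  i=7: a_7=12, p_7 = 12*128198 + 31441 = 1569817, q_7 = 12*40819 + 10011 = 499839.

3/1, 22/7, 201/64, 2233/711, 2434/775, 31441/10011, 128198/40819, 1569817/499839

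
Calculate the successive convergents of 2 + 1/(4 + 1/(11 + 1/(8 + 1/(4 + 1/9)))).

2/1, 9/4, 101/45, 817/364, 3369/1501, 31138/13873

Using the convergent recurrence p_i = a_i*p_{i-1} + p_{i-2}, q_i = a_i*q_{i-1} + q_{i-2} with p_{-2}=0, p_{-1}=1, q_{-2}=1, q_{-1}=0:
  i=0: a_0=2, p_0 = 2*1 + 0 = 2, q_0 = 2*0 + 1 = 1.
  i=1: a_1=4, p_1 = 4*2 + 1 = 9, q_1 = 4*1 + 0 = 4.
  i=2: a_2=11, p_2 = 11*9 + 2 = 101, q_2 = 11*4 + 1 = 45.
  i=3: a_3=8, p_3 = 8*101 + 9 = 817, q_3 = 8*45 + 4 = 364.
  i=4: a_4=4, p_4 = 4*817 + 101 = 3369, q_4 = 4*364 + 45 = 1501.
  i=5: a_5=9, p_5 = 9*3369 + 817 = 31138, q_5 = 9*1501 + 364 = 13873.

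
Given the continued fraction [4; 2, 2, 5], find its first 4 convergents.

4/1, 9/2, 22/5, 119/27

Using the convergent recurrence p_i = a_i*p_{i-1} + p_{i-2}, q_i = a_i*q_{i-1} + q_{i-2} with p_{-2}=0, p_{-1}=1, q_{-2}=1, q_{-1}=0:
  i=0: a_0=4, p_0 = 4*1 + 0 = 4, q_0 = 4*0 + 1 = 1.
  i=1: a_1=2, p_1 = 2*4 + 1 = 9, q_1 = 2*1 + 0 = 2.
  i=2: a_2=2, p_2 = 2*9 + 4 = 22, q_2 = 2*2 + 1 = 5.
  i=3: a_3=5, p_3 = 5*22 + 9 = 119, q_3 = 5*5 + 2 = 27.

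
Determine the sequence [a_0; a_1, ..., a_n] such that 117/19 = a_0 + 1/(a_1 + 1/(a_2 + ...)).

[6; 6, 3]

Run the Euclidean algorithm on 117 and 19; the successive quotients are the partial quotients a_0, a_1, ... (each step inverts the fractional part left over by the previous one):
  117 = 6*19 + 3, so a_0 = 6.
  19 = 6*3 + 1, so a_1 = 6.
  3 = 3*1 + 0, so a_2 = 3.
The remainder reaches 0 after 3 divisions, so the expansion has 3 partial quotients, read off in order.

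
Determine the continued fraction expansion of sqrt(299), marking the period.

Write x_i = (sqrt(299) + m_i)/d_i with (m_0, d_0) = (0, 1). a_0 = floor(sqrt(299)) = 17, since 17^2 = 289 <= 299 < 324 = 18^2.
Iterate m_{i+1} = d_i*a_i - m_i, d_{i+1} = (299 - m_{i+1}^2)/d_i, a_{i+1} = floor((a_0 + m_{i+1})/d_{i+1}):
  m_1 = 1*17 - 0 = 17, d_1 = (299 - 17^2)/1 = 10/1 = 10, a_1 = floor((17 + 17)/10) = 3.
  m_2 = 10*3 - 17 = 13, d_2 = (299 - 13^2)/10 = 130/10 = 13, a_2 = floor((17 + 13)/13) = 2.
  m_3 = 13*2 - 13 = 13, d_3 = (299 - 13^2)/13 = 130/13 = 10, a_3 = floor((17 + 13)/10) = 3.
  m_4 = 10*3 - 13 = 17, d_4 = (299 - 17^2)/10 = 10/10 = 1, a_4 = floor((17 + 17)/1) = 34.
  m_5 = 1*34 - 17 = 17, d_5 = (299 - 17^2)/1 = 10/1 = 10: (m_5, d_5) = (m_1, d_1) = (17, 10), so from here the quotients repeat a_1, ..., a_4; the period length is 4.
Hence the expansion of sqrt(299) is a_0 = 17 followed by the repeating block 3, 2, 3, 34 (period 4).

[17; (3, 2, 3, 34)]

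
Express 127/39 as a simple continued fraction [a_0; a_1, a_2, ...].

[3; 3, 1, 9]

Run the Euclidean algorithm on 127 and 39; the successive quotients are the partial quotients a_0, a_1, ... (each step inverts the fractional part left over by the previous one):
  127 = 3*39 + 10, so a_0 = 3.
  39 = 3*10 + 9, so a_1 = 3.
  10 = 1*9 + 1, so a_2 = 1.
  9 = 9*1 + 0, so a_3 = 9.
The remainder reaches 0 after 4 divisions, so the expansion has 4 partial quotients, read off in order.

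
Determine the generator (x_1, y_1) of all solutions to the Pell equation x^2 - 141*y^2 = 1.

First expand sqrt(141) as a continued fraction. With x_i = (sqrt(141) + m_i)/d_i and (m_0, d_0) = (0, 1): a_0 = floor(sqrt(141)) = 11, since 11^2 = 121 <= 141 < 144 = 12^2.
Iterate m_{i+1} = d_i*a_i - m_i, d_{i+1} = (141 - m_{i+1}^2)/d_i, a_{i+1} = floor((a_0 + m_{i+1})/d_{i+1}):
  m_1 = 1*11 - 0 = 11, d_1 = (141 - 11^2)/1 = 20/1 = 20, a_1 = floor((11 + 11)/20) = 1.
  m_2 = 20*1 - 11 = 9, d_2 = (141 - 9^2)/20 = 60/20 = 3, a_2 = floor((11 + 9)/3) = 6.
  m_3 = 3*6 - 9 = 9, d_3 = (141 - 9^2)/3 = 60/3 = 20, a_3 = floor((11 + 9)/20) = 1.
  m_4 = 20*1 - 9 = 11, d_4 = (141 - 11^2)/20 = 20/20 = 1, a_4 = floor((11 + 11)/1) = 22.
  m_5 = 1*22 - 11 = 11, d_5 = (141 - 11^2)/1 = 20/1 = 20: (m_5, d_5) = (m_1, d_1) = (11, 20), so from here the quotients repeat a_1, ..., a_4; the period length is 4.
So sqrt(141) = [11; (1, 6, 1, 22)] with period length k = 4.
k is even, so the fundamental solution of x^2 - 141y^2 = 1 is (p_{k-1}, q_{k-1}) = (p_3, q_3); compute convergents through index 3.
Convergents (p_i = a_i*p_{i-1} + p_{i-2}, q_i = a_i*q_{i-1} + q_{i-2} with p_{-2}=0, p_{-1}=1, q_{-2}=1, q_{-1}=0):
  i=0: a_0=11, p_0 = 11*1 + 0 = 11, q_0 = 11*0 + 1 = 1.
  i=1: a_1=1, p_1 = 1*11 + 1 = 12, q_1 = 1*1 + 0 = 1.
  i=2: a_2=6, p_2 = 6*12 + 11 = 83, q_2 = 6*1 + 1 = 7.
  i=3: a_3=1, p_3 = 1*83 + 12 = 95, q_3 = 1*7 + 1 = 8.
Check: 95^2 - 141*8^2 = 9025 - 9024 = 1, so (x, y) = (95, 8) solves the equation, and by the theorem it is the least positive solution.

(x, y) = (95, 8)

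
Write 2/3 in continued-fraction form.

[0; 1, 2]

Run the Euclidean algorithm on 2 and 3; the successive quotients are the partial quotients a_0, a_1, ... (each step inverts the fractional part left over by the previous one):
  2 = 0*3 + 2, so a_0 = 0.
  3 = 1*2 + 1, so a_1 = 1.
  2 = 2*1 + 0, so a_2 = 2.
The remainder reaches 0 after 3 divisions, so the expansion has 3 partial quotients, read off in order.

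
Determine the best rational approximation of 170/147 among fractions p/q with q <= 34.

Expand x = 170/147 as a continued fraction with the Euclidean algorithm:
  170 = 1*147 + 23, so a_0 = 1.
  147 = 6*23 + 9, so a_1 = 6.
  23 = 2*9 + 5, so a_2 = 2.
  9 = 1*5 + 4, so a_3 = 1.
  5 = 1*4 + 1, so a_4 = 1.
  4 = 4*1 + 0, so a_5 = 4.
so x = [1; 6, 2, 1, 1, 4].
Convergents (p_i = a_i*p_{i-1} + p_{i-2}, q_i = a_i*q_{i-1} + q_{i-2} with p_{-2}=0, p_{-1}=1, q_{-2}=1, q_{-1}=0), until the denominator exceeds 34:
  i=0: a_0=1, p_0 = 1*1 + 0 = 1, q_0 = 1*0 + 1 = 1.
  i=1: a_1=6, p_1 = 6*1 + 1 = 7, q_1 = 6*1 + 0 = 6.
  i=2: a_2=2, p_2 = 2*7 + 1 = 15, q_2 = 2*6 + 1 = 13.
  i=3: a_3=1, p_3 = 1*15 + 7 = 22, q_3 = 1*13 + 6 = 19.
  i=4: a_4=1, p_4 = 1*22 + 15 = 37, q_4 = 1*19 + 13 = 32.
  i=5: a_5=4, p_5 = 4*37 + 22 = 170, q_5 = 4*32 + 19 = 147.
q_5 = 147 > 34, so the last convergent with denominator <= 34 is p_4/q_4 = 37/32.
The closest fraction with denominator <= 34 is either p_4/q_4 or the intermediate fraction (k*p_4 + p_3)/(k*q_4 + q_3) with the largest k >= 1 whose denominator stays <= 34; these approach x as k grows, and every other convergent or intermediate fraction in range is farther away.
Largest k: floor((34 - q_3)/q_4) = floor((34 - 19)/32) = 0.
Since k = 0, no intermediate fraction beyond p_4/q_4 has denominator <= 34, so the convergent 37/32 is the closest (its error is |170*32 - 37*147|/(147*32) = 1/4704).

37/32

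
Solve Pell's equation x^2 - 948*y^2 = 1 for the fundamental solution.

(x, y) = (228151, 7410)

First expand sqrt(948) as a continued fraction. With x_i = (sqrt(948) + m_i)/d_i and (m_0, d_0) = (0, 1): a_0 = floor(sqrt(948)) = 30, since 30^2 = 900 <= 948 < 961 = 31^2.
Iterate m_{i+1} = d_i*a_i - m_i, d_{i+1} = (948 - m_{i+1}^2)/d_i, a_{i+1} = floor((a_0 + m_{i+1})/d_{i+1}):
  m_1 = 1*30 - 0 = 30, d_1 = (948 - 30^2)/1 = 48/1 = 48, a_1 = floor((30 + 30)/48) = 1.
  m_2 = 48*1 - 30 = 18, d_2 = (948 - 18^2)/48 = 624/48 = 13, a_2 = floor((30 + 18)/13) = 3.
  m_3 = 13*3 - 18 = 21, d_3 = (948 - 21^2)/13 = 507/13 = 39, a_3 = floor((30 + 21)/39) = 1.
  m_4 = 39*1 - 21 = 18, d_4 = (948 - 18^2)/39 = 624/39 = 16, a_4 = floor((30 + 18)/16) = 3.
  m_5 = 16*3 - 18 = 30, d_5 = (948 - 30^2)/16 = 48/16 = 3, a_5 = floor((30 + 30)/3) = 20.
  m_6 = 3*20 - 30 = 30, d_6 = (948 - 30^2)/3 = 48/3 = 16, a_6 = floor((30 + 30)/16) = 3.
  m_7 = 16*3 - 30 = 18, d_7 = (948 - 18^2)/16 = 624/16 = 39, a_7 = floor((30 + 18)/39) = 1.
  m_8 = 39*1 - 18 = 21, d_8 = (948 - 21^2)/39 = 507/39 = 13, a_8 = floor((30 + 21)/13) = 3.
  m_9 = 13*3 - 21 = 18, d_9 = (948 - 18^2)/13 = 624/13 = 48, a_9 = floor((30 + 18)/48) = 1.
  m_10 = 48*1 - 18 = 30, d_10 = (948 - 30^2)/48 = 48/48 = 1, a_10 = floor((30 + 30)/1) = 60.
  m_11 = 1*60 - 30 = 30, d_11 = (948 - 30^2)/1 = 48/1 = 48: (m_11, d_11) = (m_1, d_1) = (30, 48), so from here the quotients repeat a_1, ..., a_10; the period length is 10.
So sqrt(948) = [30; (1, 3, 1, 3, 20, 3, 1, 3, 1, 60)] with period length k = 10.
k is even, so the fundamental solution of x^2 - 948y^2 = 1 is (p_{k-1}, q_{k-1}) = (p_9, q_9); compute convergents through index 9.
Convergents (p_i = a_i*p_{i-1} + p_{i-2}, q_i = a_i*q_{i-1} + q_{i-2} with p_{-2}=0, p_{-1}=1, q_{-2}=1, q_{-1}=0):
  i=0: a_0=30, p_0 = 30*1 + 0 = 30, q_0 = 30*0 + 1 = 1.
  i=1: a_1=1, p_1 = 1*30 + 1 = 31, q_1 = 1*1 + 0 = 1.
  i=2: a_2=3, p_2 = 3*31 + 30 = 123, q_2 = 3*1 + 1 = 4.
  i=3: a_3=1, p_3 = 1*123 + 31 = 154, q_3 = 1*4 + 1 = 5.
  i=4: a_4=3, p_4 = 3*154 + 123 = 585, q_4 = 3*5 + 4 = 19.
  i=5: a_5=20, p_5 = 20*585 + 154 = 11854, q_5 = 20*19 + 5 = 385.
  i=6: a_6=3, p_6 = 3*11854 + 585 = 36147, q_6 = 3*385 + 19 = 1174.
  i=7: a_7=1, p_7 = 1*36147 + 11854 = 48001, q_7 = 1*1174 + 385 = 1559.
  i=8: a_8=3, p_8 = 3*48001 + 36147 = 180150, q_8 = 3*1559 + 1174 = 5851.
  i=9: a_9=1, p_9 = 1*180150 + 48001 = 228151, q_9 = 1*5851 + 1559 = 7410.
Check: 228151^2 - 948*7410^2 = 52052878801 - 52052878800 = 1, so (x, y) = (228151, 7410) solves the equation, and by the theorem it is the least positive solution.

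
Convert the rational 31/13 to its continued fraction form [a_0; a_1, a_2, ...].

[2; 2, 1, 1, 2]

Run the Euclidean algorithm on 31 and 13; the successive quotients are the partial quotients a_0, a_1, ... (each step inverts the fractional part left over by the previous one):
  31 = 2*13 + 5, so a_0 = 2.
  13 = 2*5 + 3, so a_1 = 2.
  5 = 1*3 + 2, so a_2 = 1.
  3 = 1*2 + 1, so a_3 = 1.
  2 = 2*1 + 0, so a_4 = 2.
The remainder reaches 0 after 5 divisions, so the expansion has 5 partial quotients, read off in order.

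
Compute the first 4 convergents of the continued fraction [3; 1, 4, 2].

3/1, 4/1, 19/5, 42/11

Using the convergent recurrence p_i = a_i*p_{i-1} + p_{i-2}, q_i = a_i*q_{i-1} + q_{i-2} with p_{-2}=0, p_{-1}=1, q_{-2}=1, q_{-1}=0:
  i=0: a_0=3, p_0 = 3*1 + 0 = 3, q_0 = 3*0 + 1 = 1.
  i=1: a_1=1, p_1 = 1*3 + 1 = 4, q_1 = 1*1 + 0 = 1.
  i=2: a_2=4, p_2 = 4*4 + 3 = 19, q_2 = 4*1 + 1 = 5.
  i=3: a_3=2, p_3 = 2*19 + 4 = 42, q_3 = 2*5 + 1 = 11.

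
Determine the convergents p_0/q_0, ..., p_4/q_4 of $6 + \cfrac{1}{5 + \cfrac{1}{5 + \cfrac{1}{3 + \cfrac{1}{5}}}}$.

Using the convergent recurrence p_i = a_i*p_{i-1} + p_{i-2}, q_i = a_i*q_{i-1} + q_{i-2} with p_{-2}=0, p_{-1}=1, q_{-2}=1, q_{-1}=0:
  i=0: a_0=6, p_0 = 6*1 + 0 = 6, q_0 = 6*0 + 1 = 1.
  i=1: a_1=5, p_1 = 5*6 + 1 = 31, q_1 = 5*1 + 0 = 5.
  i=2: a_2=5, p_2 = 5*31 + 6 = 161, q_2 = 5*5 + 1 = 26.
  i=3: a_3=3, p_3 = 3*161 + 31 = 514, q_3 = 3*26 + 5 = 83.
  i=4: a_4=5, p_4 = 5*514 + 161 = 2731, q_4 = 5*83 + 26 = 441.

6/1, 31/5, 161/26, 514/83, 2731/441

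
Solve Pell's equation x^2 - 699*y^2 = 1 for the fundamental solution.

First expand sqrt(699) as a continued fraction. With x_i = (sqrt(699) + m_i)/d_i and (m_0, d_0) = (0, 1): a_0 = floor(sqrt(699)) = 26, since 26^2 = 676 <= 699 < 729 = 27^2.
Iterate m_{i+1} = d_i*a_i - m_i, d_{i+1} = (699 - m_{i+1}^2)/d_i, a_{i+1} = floor((a_0 + m_{i+1})/d_{i+1}):
  m_1 = 1*26 - 0 = 26, d_1 = (699 - 26^2)/1 = 23/1 = 23, a_1 = floor((26 + 26)/23) = 2.
  m_2 = 23*2 - 26 = 20, d_2 = (699 - 20^2)/23 = 299/23 = 13, a_2 = floor((26 + 20)/13) = 3.
  m_3 = 13*3 - 20 = 19, d_3 = (699 - 19^2)/13 = 338/13 = 26, a_3 = floor((26 + 19)/26) = 1.
  m_4 = 26*1 - 19 = 7, d_4 = (699 - 7^2)/26 = 650/26 = 25, a_4 = floor((26 + 7)/25) = 1.
  m_5 = 25*1 - 7 = 18, d_5 = (699 - 18^2)/25 = 375/25 = 15, a_5 = floor((26 + 18)/15) = 2.
  m_6 = 15*2 - 18 = 12, d_6 = (699 - 12^2)/15 = 555/15 = 37, a_6 = floor((26 + 12)/37) = 1.
  m_7 = 37*1 - 12 = 25, d_7 = (699 - 25^2)/37 = 74/37 = 2, a_7 = floor((26 + 25)/2) = 25.
  m_8 = 2*25 - 25 = 25, d_8 = (699 - 25^2)/2 = 74/2 = 37, a_8 = floor((26 + 25)/37) = 1.
  m_9 = 37*1 - 25 = 12, d_9 = (699 - 12^2)/37 = 555/37 = 15, a_9 = floor((26 + 12)/15) = 2.
  m_10 = 15*2 - 12 = 18, d_10 = (699 - 18^2)/15 = 375/15 = 25, a_10 = floor((26 + 18)/25) = 1.
  m_11 = 25*1 - 18 = 7, d_11 = (699 - 7^2)/25 = 650/25 = 26, a_11 = floor((26 + 7)/26) = 1.
  m_12 = 26*1 - 7 = 19, d_12 = (699 - 19^2)/26 = 338/26 = 13, a_12 = floor((26 + 19)/13) = 3.
  m_13 = 13*3 - 19 = 20, d_13 = (699 - 20^2)/13 = 299/13 = 23, a_13 = floor((26 + 20)/23) = 2.
  m_14 = 23*2 - 20 = 26, d_14 = (699 - 26^2)/23 = 23/23 = 1, a_14 = floor((26 + 26)/1) = 52.
  m_15 = 1*52 - 26 = 26, d_15 = (699 - 26^2)/1 = 23/1 = 23: (m_15, d_15) = (m_1, d_1) = (26, 23), so from here the quotients repeat a_1, ..., a_14; the period length is 14.
So sqrt(699) = [26; (2, 3, 1, 1, 2, 1, 25, 1, 2, 1, 1, 3, 2, 52)] with period length k = 14.
k is even, so the fundamental solution of x^2 - 699y^2 = 1 is (p_{k-1}, q_{k-1}) = (p_13, q_13); compute convergents through index 13.
Convergents (p_i = a_i*p_{i-1} + p_{i-2}, q_i = a_i*q_{i-1} + q_{i-2} with p_{-2}=0, p_{-1}=1, q_{-2}=1, q_{-1}=0):
  i=0: a_0=26, p_0 = 26*1 + 0 = 26, q_0 = 26*0 + 1 = 1.
  i=1: a_1=2, p_1 = 2*26 + 1 = 53, q_1 = 2*1 + 0 = 2.
  i=2: a_2=3, p_2 = 3*53 + 26 = 185, q_2 = 3*2 + 1 = 7.
  i=3: a_3=1, p_3 = 1*185 + 53 = 238, q_3 = 1*7 + 2 = 9.
  i=4: a_4=1, p_4 = 1*238 + 185 = 423, q_4 = 1*9 + 7 = 16.
  i=5: a_5=2, p_5 = 2*423 + 238 = 1084, q_5 = 2*16 + 9 = 41.
  i=6: a_6=1, p_6 = 1*1084 + 423 = 1507, q_6 = 1*41 + 16 = 57.
  i=7: a_7=25, p_7 = 25*1507 + 1084 = 38759, q_7 = 25*57 + 41 = 1466.
  i=8: a_8=1, p_8 = 1*38759 + 1507 = 40266, q_8 = 1*1466 + 57 = 1523.
  i=9: a_9=2, p_9 = 2*40266 + 38759 = 119291, q_9 = 2*1523 + 1466 = 4512.
  i=10: a_10=1, p_10 = 1*119291 + 40266 = 159557, q_10 = 1*4512 + 1523 = 6035.
  i=11: a_11=1, p_11 = 1*159557 + 119291 = 278848, q_11 = 1*6035 + 4512 = 10547.
  i=12: a_12=3, p_12 = 3*278848 + 159557 = 996101, q_12 = 3*10547 + 6035 = 37676.
  i=13: a_13=2, p_13 = 2*996101 + 278848 = 2271050, q_13 = 2*37676 + 10547 = 85899.
Check: 2271050^2 - 699*85899^2 = 5157668102500 - 5157668102499 = 1, so (x, y) = (2271050, 85899) solves the equation, and by the theorem it is the least positive solution.

(x, y) = (2271050, 85899)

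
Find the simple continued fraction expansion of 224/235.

[0; 1, 20, 2, 1, 3]

Run the Euclidean algorithm on 224 and 235; the successive quotients are the partial quotients a_0, a_1, ... (each step inverts the fractional part left over by the previous one):
  224 = 0*235 + 224, so a_0 = 0.
  235 = 1*224 + 11, so a_1 = 1.
  224 = 20*11 + 4, so a_2 = 20.
  11 = 2*4 + 3, so a_3 = 2.
  4 = 1*3 + 1, so a_4 = 1.
  3 = 3*1 + 0, so a_5 = 3.
The remainder reaches 0 after 6 divisions, so the expansion has 6 partial quotients, read off in order.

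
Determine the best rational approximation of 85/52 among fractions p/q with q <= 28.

18/11

Expand x = 85/52 as a continued fraction with the Euclidean algorithm:
  85 = 1*52 + 33, so a_0 = 1.
  52 = 1*33 + 19, so a_1 = 1.
  33 = 1*19 + 14, so a_2 = 1.
  19 = 1*14 + 5, so a_3 = 1.
  14 = 2*5 + 4, so a_4 = 2.
  5 = 1*4 + 1, so a_5 = 1.
  4 = 4*1 + 0, so a_6 = 4.
so x = [1; 1, 1, 1, 2, 1, 4].
Convergents (p_i = a_i*p_{i-1} + p_{i-2}, q_i = a_i*q_{i-1} + q_{i-2} with p_{-2}=0, p_{-1}=1, q_{-2}=1, q_{-1}=0), until the denominator exceeds 28:
  i=0: a_0=1, p_0 = 1*1 + 0 = 1, q_0 = 1*0 + 1 = 1.
  i=1: a_1=1, p_1 = 1*1 + 1 = 2, q_1 = 1*1 + 0 = 1.
  i=2: a_2=1, p_2 = 1*2 + 1 = 3, q_2 = 1*1 + 1 = 2.
  i=3: a_3=1, p_3 = 1*3 + 2 = 5, q_3 = 1*2 + 1 = 3.
  i=4: a_4=2, p_4 = 2*5 + 3 = 13, q_4 = 2*3 + 2 = 8.
  i=5: a_5=1, p_5 = 1*13 + 5 = 18, q_5 = 1*8 + 3 = 11.
  i=6: a_6=4, p_6 = 4*18 + 13 = 85, q_6 = 4*11 + 8 = 52.
q_6 = 52 > 28, so the last convergent with denominator <= 28 is p_5/q_5 = 18/11.
The closest fraction with denominator <= 28 is either p_5/q_5 or the intermediate fraction (k*p_5 + p_4)/(k*q_5 + q_4) with the largest k >= 1 whose denominator stays <= 28; these approach x as k grows, and every other convergent or intermediate fraction in range is farther away.
Largest k: floor((28 - q_4)/q_5) = floor((28 - 8)/11) = 1.
That gives (1*18 + 13)/(1*11 + 8) = 31/19.
Compare the errors: |x - 18/11| = |85*11 - 18*52|/(52*11) = 1/572, and |x - 31/19| = |85*19 - 31*52|/(52*19) = 3/988.
Cross-multiplying, 1*988 = 988 < 1716 = 3*572, so 1/572 is smaller: the convergent 18/11 is closer to x than 31/19.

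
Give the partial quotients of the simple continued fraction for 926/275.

Run the Euclidean algorithm on 926 and 275; the successive quotients are the partial quotients a_0, a_1, ... (each step inverts the fractional part left over by the previous one):
  926 = 3*275 + 101, so a_0 = 3.
  275 = 2*101 + 73, so a_1 = 2.
  101 = 1*73 + 28, so a_2 = 1.
  73 = 2*28 + 17, so a_3 = 2.
  28 = 1*17 + 11, so a_4 = 1.
  17 = 1*11 + 6, so a_5 = 1.
  11 = 1*6 + 5, so a_6 = 1.
  6 = 1*5 + 1, so a_7 = 1.
  5 = 5*1 + 0, so a_8 = 5.
The remainder reaches 0 after 9 divisions, so the expansion has 9 partial quotients, read off in order.

[3; 2, 1, 2, 1, 1, 1, 1, 5]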